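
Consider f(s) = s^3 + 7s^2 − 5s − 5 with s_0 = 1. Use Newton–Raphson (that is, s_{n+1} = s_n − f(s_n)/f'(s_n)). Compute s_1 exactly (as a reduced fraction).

f'(s) = 3s^2 + 14s − 5.
f(1) = −2, f'(1) = 12, so s_1 = 1 − (−2)/12 = 7/6.

7/6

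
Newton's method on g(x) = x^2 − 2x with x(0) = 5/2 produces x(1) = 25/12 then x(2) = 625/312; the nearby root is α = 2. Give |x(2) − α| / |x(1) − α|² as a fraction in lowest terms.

6/13

x(1) − α = 25/12 − 2 = 1/12, so |x(1) − α| = 1/12.
x(2) − α = 625/312 − 2 = 1/312, so |x(2) − α| = 1/312.
|x(1) − α|² = 1/144.
Ratio = (1/312) / (1/144) = 6/13.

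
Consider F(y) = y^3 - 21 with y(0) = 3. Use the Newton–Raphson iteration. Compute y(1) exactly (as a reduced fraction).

F'(y) = 3y^2.
F(3) = 6, F'(3) = 27, so y(1) = 3 - 6/27 = 25/9.

25/9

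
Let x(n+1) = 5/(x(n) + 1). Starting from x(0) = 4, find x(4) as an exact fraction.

35/17

x(1) = 5/(4 + 1) = 1.
x(2) = 5/(1 + 1) = 5/2.
x(3) = 5/(5/2 + 1) = 10/7.
x(4) = 5/(10/7 + 1) = 35/17.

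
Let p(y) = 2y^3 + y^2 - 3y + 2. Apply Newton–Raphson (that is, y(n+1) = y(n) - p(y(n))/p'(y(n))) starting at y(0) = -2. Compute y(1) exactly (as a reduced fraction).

-30/17

p'(y) = 6y^2 + 2y - 3.
p(-2) = -4, p'(-2) = 17, so y(1) = (-2) - (-4)/17 = -30/17.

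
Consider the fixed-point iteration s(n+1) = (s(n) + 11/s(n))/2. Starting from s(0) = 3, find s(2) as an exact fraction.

199/60

s(1) = (3 + 11/3)/2 = 10/3.
s(2) = (10/3 + 11/(10/3))/2 = 199/60.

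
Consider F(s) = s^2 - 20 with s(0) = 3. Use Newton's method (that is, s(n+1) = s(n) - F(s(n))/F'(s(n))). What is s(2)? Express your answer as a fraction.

F'(s) = 2s.
F(3) = -11, F'(3) = 6, so s(1) = 3 - (-11)/6 = 29/6.
F(29/6) = 121/36, F'(29/6) = 29/3, so s(2) = (29/6) - (121/36)/(29/3) = 1561/348.

1561/348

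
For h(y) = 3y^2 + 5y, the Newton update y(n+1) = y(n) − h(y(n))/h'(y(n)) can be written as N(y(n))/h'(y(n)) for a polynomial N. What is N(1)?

h'(y) = 6y + 5.
N(y) = y·h'(y) − h(y) = y·(6y + 5) − (3y^2 + 5y) = 3y^2.
N(1) = 3.

3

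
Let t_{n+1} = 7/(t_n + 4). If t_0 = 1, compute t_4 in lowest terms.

t_1 = 7/(1 + 4) = 7/5.
t_2 = 7/(7/5 + 4) = 35/27.
t_3 = 7/(35/27 + 4) = 189/143.
t_4 = 7/(189/143 + 4) = 1001/761.

1001/761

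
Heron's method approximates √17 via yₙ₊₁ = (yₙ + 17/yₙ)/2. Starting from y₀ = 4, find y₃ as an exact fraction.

9478657/2298912

y₁ = (4 + 17/4)/2 = 33/8.
y₂ = (33/8 + 17/(33/8))/2 = 2177/528.
y₃ = (2177/528 + 17/(2177/528))/2 = 9478657/2298912.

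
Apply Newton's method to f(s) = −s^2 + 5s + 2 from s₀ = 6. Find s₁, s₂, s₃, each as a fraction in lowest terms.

f'(s) = −2s + 5.
f(6) = −4, f'(6) = −7, so s₁ = 6 − (−4)/(−7) = 38/7.
f(38/7) = −16/49, f'(38/7) = −41/7, so s₂ = (38/7) − (−16/49)/(−41/7) = 1542/287.
f(1542/287) = −256/82369, f'(1542/287) = −1649/287, so s₃ = (1542/287) − (−256/82369)/(−1649/287) = 2542502/473263.

s₁ = 38/7, s₂ = 1542/287, s₃ = 2542502/473263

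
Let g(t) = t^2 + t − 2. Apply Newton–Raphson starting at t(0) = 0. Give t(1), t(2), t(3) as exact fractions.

t(1) = 2, t(2) = 6/5, t(3) = 86/85

g'(t) = 2t + 1.
g(0) = −2, g'(0) = 1, so t(1) = 0 − (−2)/1 = 2.
g(2) = 4, g'(2) = 5, so t(2) = 2 − 4/5 = 6/5.
g(6/5) = 16/25, g'(6/5) = 17/5, so t(3) = (6/5) − (16/25)/(17/5) = 86/85.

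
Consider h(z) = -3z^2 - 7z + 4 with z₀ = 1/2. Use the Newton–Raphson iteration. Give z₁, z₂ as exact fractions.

h'(z) = -6z - 7.
h(1/2) = -1/4, h'(1/2) = -10, so z₁ = (1/2) - (-1/4)/(-10) = 19/40.
h(19/40) = -3/1600, h'(19/40) = -197/20, so z₂ = (19/40) - (-3/1600)/(-197/20) = 7483/15760.

z₁ = 19/40, z₂ = 7483/15760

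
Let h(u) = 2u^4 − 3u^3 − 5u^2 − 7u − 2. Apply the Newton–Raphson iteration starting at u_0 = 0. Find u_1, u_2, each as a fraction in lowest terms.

u_1 = −2/7, u_2 = −1418/4053

h'(u) = 8u^3 − 9u^2 − 10u − 7.
h(0) = −2, h'(0) = −7, so u_1 = 0 − (−2)/(−7) = −2/7.
h(−2/7) = −780/2401, h'(−2/7) = −1737/343, so u_2 = (−2/7) − (−780/2401)/(−1737/343) = −1418/4053.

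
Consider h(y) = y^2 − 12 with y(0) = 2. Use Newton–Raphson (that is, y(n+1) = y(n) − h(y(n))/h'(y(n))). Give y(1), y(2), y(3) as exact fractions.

y(1) = 4, y(2) = 7/2, y(3) = 97/28

h'(y) = 2y.
h(2) = −8, h'(2) = 4, so y(1) = 2 − (−8)/4 = 4.
h(4) = 4, h'(4) = 8, so y(2) = 4 − 4/8 = 7/2.
h(7/2) = 1/4, h'(7/2) = 7, so y(3) = (7/2) − (1/4)/7 = 97/28.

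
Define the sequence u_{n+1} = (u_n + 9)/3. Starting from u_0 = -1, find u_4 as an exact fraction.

359/81

u_1 = ((-1) + 9)/3 = 8/3.
u_2 = ((8/3) + 9)/3 = 35/9.
u_3 = ((35/9) + 9)/3 = 116/27.
u_4 = ((116/27) + 9)/3 = 359/81.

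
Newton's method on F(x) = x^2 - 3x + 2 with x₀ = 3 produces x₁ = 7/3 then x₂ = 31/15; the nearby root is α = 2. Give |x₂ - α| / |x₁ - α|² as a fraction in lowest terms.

3/5

x₁ - α = 7/3 - 2 = 1/3, so |x₁ - α| = 1/3.
x₂ - α = 31/15 - 2 = 1/15, so |x₂ - α| = 1/15.
|x₁ - α|² = 1/9.
Ratio = (1/15) / (1/9) = 3/5.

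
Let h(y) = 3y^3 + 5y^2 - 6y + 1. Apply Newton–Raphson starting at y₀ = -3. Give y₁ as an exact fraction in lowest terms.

-118/45

h'(y) = 9y^2 + 10y - 6.
h(-3) = -17, h'(-3) = 45, so y₁ = (-3) - (-17)/45 = -118/45.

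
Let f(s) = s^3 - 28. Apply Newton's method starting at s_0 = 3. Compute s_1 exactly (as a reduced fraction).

82/27

f'(s) = 3s^2.
f(3) = -1, f'(3) = 27, so s_1 = 3 - (-1)/27 = 82/27.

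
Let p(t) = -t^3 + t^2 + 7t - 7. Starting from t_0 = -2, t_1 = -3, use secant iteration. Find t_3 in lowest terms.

-8171/3109

p(-2) = -9, p(-3) = 8. t_2 = (-3) - 8·((-3) - (-2))/(8 - (-9)) = -43/17.
p(-3) = 8, p(-43/17) = -10440/4913. t_3 = (-43/17) - (-10440/4913)·((-43/17) - (-3))/((-10440/4913) - 8) = -8171/3109.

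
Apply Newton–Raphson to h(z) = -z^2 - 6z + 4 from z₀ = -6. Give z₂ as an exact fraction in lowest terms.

-218/33

h'(z) = -2z - 6.
h(-6) = 4, h'(-6) = 6, so z₁ = (-6) - 4/6 = -20/3.
h(-20/3) = -4/9, h'(-20/3) = 22/3, so z₂ = (-20/3) - (-4/9)/(22/3) = -218/33.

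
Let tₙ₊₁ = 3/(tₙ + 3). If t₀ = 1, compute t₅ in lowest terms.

72/91

t₁ = 3/(1 + 3) = 3/4.
t₂ = 3/(3/4 + 3) = 4/5.
t₃ = 3/(4/5 + 3) = 15/19.
t₄ = 3/(15/19 + 3) = 19/24.
t₅ = 3/(19/24 + 3) = 72/91.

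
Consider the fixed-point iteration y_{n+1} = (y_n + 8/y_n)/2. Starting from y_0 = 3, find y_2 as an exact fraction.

577/204

y_1 = (3 + 8/3)/2 = 17/6.
y_2 = (17/6 + 8/(17/6))/2 = 577/204.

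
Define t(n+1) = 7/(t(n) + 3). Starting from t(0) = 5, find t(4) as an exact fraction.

t(1) = 7/(5 + 3) = 7/8.
t(2) = 7/(7/8 + 3) = 56/31.
t(3) = 7/(56/31 + 3) = 217/149.
t(4) = 7/(217/149 + 3) = 1043/664.

1043/664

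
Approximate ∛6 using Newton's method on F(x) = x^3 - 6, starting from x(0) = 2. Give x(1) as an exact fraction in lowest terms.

F'(x) = 3x^2.
F(2) = 2, F'(2) = 12, so x(1) = 2 - 2/12 = 11/6.

11/6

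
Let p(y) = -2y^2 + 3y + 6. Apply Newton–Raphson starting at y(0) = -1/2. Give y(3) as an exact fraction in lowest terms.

-724261/636730

p'(y) = -4y + 3.
p(-1/2) = 4, p'(-1/2) = 5, so y(1) = (-1/2) - 4/5 = -13/10.
p(-13/10) = -32/25, p'(-13/10) = 41/5, so y(2) = (-13/10) - (-32/25)/(41/5) = -469/410.
p(-469/410) = -2048/42025, p'(-469/410) = 1553/205, so y(3) = (-469/410) - (-2048/42025)/(1553/205) = -724261/636730.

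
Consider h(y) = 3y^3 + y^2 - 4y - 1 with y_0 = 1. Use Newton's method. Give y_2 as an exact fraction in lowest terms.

3863/3444

h'(y) = 9y^2 + 2y - 4.
h(1) = -1, h'(1) = 7, so y_1 = 1 - (-1)/7 = 8/7.
h(8/7) = 73/343, h'(8/7) = 492/49, so y_2 = (8/7) - (73/343)/(492/49) = 3863/3444.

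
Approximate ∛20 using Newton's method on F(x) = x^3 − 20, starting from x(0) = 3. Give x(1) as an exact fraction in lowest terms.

74/27

F'(x) = 3x^2.
F(3) = 7, F'(3) = 27, so x(1) = 3 − 7/27 = 74/27.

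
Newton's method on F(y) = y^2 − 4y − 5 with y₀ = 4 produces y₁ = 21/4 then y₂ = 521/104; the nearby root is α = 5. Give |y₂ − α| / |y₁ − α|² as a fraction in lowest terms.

y₁ − α = 21/4 − 5 = 1/4, so |y₁ − α| = 1/4.
y₂ − α = 521/104 − 5 = 1/104, so |y₂ − α| = 1/104.
|y₁ − α|² = 1/16.
Ratio = (1/104) / (1/16) = 2/13.

2/13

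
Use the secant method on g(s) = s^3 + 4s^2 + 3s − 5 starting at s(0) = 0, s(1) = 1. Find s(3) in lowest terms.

g(0) = −5, g(1) = 3. s(2) = 1 − 3·(1 − 0)/(3 − (−5)) = 5/8.
g(1) = 3, g(5/8) = −675/512. s(3) = (5/8) − (−675/512)·((5/8) − 1)/((−675/512) − 3) = 545/737.

545/737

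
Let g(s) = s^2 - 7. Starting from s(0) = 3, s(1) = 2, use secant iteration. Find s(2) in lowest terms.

g(3) = 2, g(2) = -3. s(2) = 2 - (-3)·(2 - 3)/((-3) - 2) = 13/5.

13/5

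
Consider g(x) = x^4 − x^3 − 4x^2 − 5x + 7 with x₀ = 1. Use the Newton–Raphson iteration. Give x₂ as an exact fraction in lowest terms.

g'(x) = 4x^3 − 3x^2 − 8x − 5.
g(1) = −2, g'(1) = −12, so x₁ = 1 − (−2)/(−12) = 5/6.
g(5/6) = −53/1296, g'(5/6) = −1235/108, so x₂ = (5/6) − (−53/1296)/(−1235/108) = 4099/4940.

4099/4940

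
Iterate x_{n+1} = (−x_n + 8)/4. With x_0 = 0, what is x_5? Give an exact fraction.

205/128

x_1 = (−0 + 8)/4 = 2.
x_2 = (−2 + 8)/4 = 3/2.
x_3 = (−(3/2) + 8)/4 = 13/8.
x_4 = (−(13/8) + 8)/4 = 51/32.
x_5 = (−(51/32) + 8)/4 = 205/128.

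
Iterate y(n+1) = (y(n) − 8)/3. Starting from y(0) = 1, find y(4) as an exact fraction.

−319/81

y(1) = (1 − 8)/3 = −7/3.
y(2) = ((−7/3) − 8)/3 = −31/9.
y(3) = ((−31/9) − 8)/3 = −103/27.
y(4) = ((−103/27) − 8)/3 = −319/81.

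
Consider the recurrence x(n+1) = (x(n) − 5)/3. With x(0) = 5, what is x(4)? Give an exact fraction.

x(1) = (5 − 5)/3 = 0.
x(2) = (0 − 5)/3 = −5/3.
x(3) = ((−5/3) − 5)/3 = −20/9.
x(4) = ((−20/9) − 5)/3 = −65/27.

−65/27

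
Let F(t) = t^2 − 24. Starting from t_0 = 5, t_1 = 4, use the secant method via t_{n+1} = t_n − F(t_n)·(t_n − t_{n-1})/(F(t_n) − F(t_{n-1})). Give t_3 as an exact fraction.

F(5) = 1, F(4) = −8. t_2 = 4 − (−8)·(4 − 5)/((−8) − 1) = 44/9.
F(4) = −8, F(44/9) = −8/81. t_3 = (44/9) − (−8/81)·((44/9) − 4)/((−8/81) − (−8)) = 49/10.

49/10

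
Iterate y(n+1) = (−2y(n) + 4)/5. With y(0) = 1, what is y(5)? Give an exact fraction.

y(1) = (−2·1 + 4)/5 = 2/5.
y(2) = (−2·(2/5) + 4)/5 = 16/25.
y(3) = (−2·(16/25) + 4)/5 = 68/125.
y(4) = (−2·(68/125) + 4)/5 = 364/625.
y(5) = (−2·(364/625) + 4)/5 = 1772/3125.

1772/3125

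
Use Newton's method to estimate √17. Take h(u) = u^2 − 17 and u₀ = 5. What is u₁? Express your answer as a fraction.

21/5

h'(u) = 2u.
h(5) = 8, h'(5) = 10, so u₁ = 5 − 8/10 = 21/5.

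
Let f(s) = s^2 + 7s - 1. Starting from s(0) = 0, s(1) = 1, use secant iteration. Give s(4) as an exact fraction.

529/3777

f(0) = -1, f(1) = 7. s(2) = 1 - 7·(1 - 0)/(7 - (-1)) = 1/8.
f(1) = 7, f(1/8) = -7/64. s(3) = (1/8) - (-7/64)·((1/8) - 1)/((-7/64) - 7) = 9/65.
f(1/8) = -7/64, f(9/65) = -49/4225. s(4) = (9/65) - (-49/4225)·((9/65) - (1/8))/((-49/4225) - (-7/64)) = 529/3777.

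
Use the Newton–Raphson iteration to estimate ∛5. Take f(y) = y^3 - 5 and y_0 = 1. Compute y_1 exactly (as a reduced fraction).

f'(y) = 3y^2.
f(1) = -4, f'(1) = 3, so y_1 = 1 - (-4)/3 = 7/3.

7/3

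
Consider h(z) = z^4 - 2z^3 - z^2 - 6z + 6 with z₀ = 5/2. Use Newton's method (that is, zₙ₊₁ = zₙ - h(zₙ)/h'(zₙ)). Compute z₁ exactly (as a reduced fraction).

h'(z) = 4z^3 - 6z^2 - 2z - 6.
h(5/2) = -119/16, h'(5/2) = 14, so z₁ = (5/2) - (-119/16)/14 = 97/32.

97/32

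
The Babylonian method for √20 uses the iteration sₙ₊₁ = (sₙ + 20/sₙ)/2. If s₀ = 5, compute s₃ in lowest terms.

51841/11592

s₁ = (5 + 20/5)/2 = 9/2.
s₂ = (9/2 + 20/(9/2))/2 = 161/36.
s₃ = (161/36 + 20/(161/36))/2 = 51841/11592.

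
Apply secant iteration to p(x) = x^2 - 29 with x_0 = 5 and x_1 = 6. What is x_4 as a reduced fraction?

39791/7389

p(5) = -4, p(6) = 7. x_2 = 6 - 7·(6 - 5)/(7 - (-4)) = 59/11.
p(6) = 7, p(59/11) = -28/121. x_3 = (59/11) - (-28/121)·((59/11) - 6)/((-28/121) - 7) = 673/125.
p(59/11) = -28/121, p(673/125) = -196/15625. x_4 = (673/125) - (-196/15625)·((673/125) - (59/11))/((-196/15625) - (-28/121)) = 39791/7389.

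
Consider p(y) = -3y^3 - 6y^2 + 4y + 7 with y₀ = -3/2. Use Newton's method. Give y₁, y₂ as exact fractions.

y₁ = -1/7, y₂ = -2437/1897

p'(y) = -9y^2 - 12y + 4.
p(-3/2) = -19/8, p'(-3/2) = 7/4, so y₁ = (-3/2) - (-19/8)/(7/4) = -1/7.
p(-1/7) = 2166/343, p'(-1/7) = 271/49, so y₂ = (-1/7) - (2166/343)/(271/49) = -2437/1897.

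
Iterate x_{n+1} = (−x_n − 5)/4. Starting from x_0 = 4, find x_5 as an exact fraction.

x_1 = (−4 − 5)/4 = −9/4.
x_2 = (−(−9/4) − 5)/4 = −11/16.
x_3 = (−(−11/16) − 5)/4 = −69/64.
x_4 = (−(−69/64) − 5)/4 = −251/256.
x_5 = (−(−251/256) − 5)/4 = −1029/1024.

−1029/1024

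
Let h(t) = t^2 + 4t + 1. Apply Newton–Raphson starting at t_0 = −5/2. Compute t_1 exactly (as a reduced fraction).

−21/4

h'(t) = 2t + 4.
h(−5/2) = −11/4, h'(−5/2) = −1, so t_1 = (−5/2) − (−11/4)/(−1) = −21/4.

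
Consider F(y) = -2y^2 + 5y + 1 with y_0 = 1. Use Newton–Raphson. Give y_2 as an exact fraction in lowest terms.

-19/17

F'(y) = -4y + 5.
F(1) = 4, F'(1) = 1, so y_1 = 1 - 4/1 = -3.
F(-3) = -32, F'(-3) = 17, so y_2 = (-3) - (-32)/17 = -19/17.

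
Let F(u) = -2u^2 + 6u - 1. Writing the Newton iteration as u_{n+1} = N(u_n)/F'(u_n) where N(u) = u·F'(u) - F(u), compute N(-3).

-17

F'(u) = -4u + 6.
N(u) = u·F'(u) - F(u) = u·(-4u + 6) - (-2u^2 + 6u - 1) = -2u^2 + 1.
N(-3) = -17.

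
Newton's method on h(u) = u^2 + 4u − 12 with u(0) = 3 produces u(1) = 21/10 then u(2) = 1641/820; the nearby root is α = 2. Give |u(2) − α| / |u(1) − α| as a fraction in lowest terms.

1/82

u(1) − α = 21/10 − 2 = 1/10, so |u(1) − α| = 1/10.
u(2) − α = 1641/820 − 2 = 1/820, so |u(2) − α| = 1/820.
Ratio = (1/820) / (1/10) = 1/82.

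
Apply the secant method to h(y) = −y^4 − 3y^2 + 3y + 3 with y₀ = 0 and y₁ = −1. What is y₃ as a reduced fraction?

−1707/3079

h(0) = 3, h(−1) = −4. y₂ = (−1) − (−4)·((−1) − 0)/((−4) − 3) = −3/7.
h(−1) = −4, h(−3/7) = 2712/2401. y₃ = (−3/7) − (2712/2401)·((−3/7) − (−1))/((2712/2401) − (−4)) = −1707/3079.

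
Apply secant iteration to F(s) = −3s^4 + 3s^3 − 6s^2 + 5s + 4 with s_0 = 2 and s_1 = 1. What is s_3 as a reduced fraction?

F(2) = −34, F(1) = 3. s_2 = 1 − 3·(1 − 2)/(3 − (−34)) = 40/37.
F(1) = 3, F(40/37) = 3908844/1874161. s_3 = (40/37) − (3908844/1874161)·((40/37) − 1)/((3908844/1874161) − 3) = 723172/571213.

723172/571213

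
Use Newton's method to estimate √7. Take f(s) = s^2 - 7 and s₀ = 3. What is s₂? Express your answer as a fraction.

f'(s) = 2s.
f(3) = 2, f'(3) = 6, so s₁ = 3 - 2/6 = 8/3.
f(8/3) = 1/9, f'(8/3) = 16/3, so s₂ = (8/3) - (1/9)/(16/3) = 127/48.

127/48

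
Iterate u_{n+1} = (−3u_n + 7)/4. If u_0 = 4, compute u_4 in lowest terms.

499/256

u_1 = (−3·4 + 7)/4 = −5/4.
u_2 = (−3·(−5/4) + 7)/4 = 43/16.
u_3 = (−3·(43/16) + 7)/4 = −17/64.
u_4 = (−3·(−17/64) + 7)/4 = 499/256.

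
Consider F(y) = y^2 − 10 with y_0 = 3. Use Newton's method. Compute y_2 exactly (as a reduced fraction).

F'(y) = 2y.
F(3) = −1, F'(3) = 6, so y_1 = 3 − (−1)/6 = 19/6.
F(19/6) = 1/36, F'(19/6) = 19/3, so y_2 = (19/6) − (1/36)/(19/3) = 721/228.

721/228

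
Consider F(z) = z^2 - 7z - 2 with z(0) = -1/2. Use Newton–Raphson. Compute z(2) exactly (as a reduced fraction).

F'(z) = 2z - 7.
F(-1/2) = 7/4, F'(-1/2) = -8, so z(1) = (-1/2) - (7/4)/(-8) = -9/32.
F(-9/32) = 49/1024, F'(-9/32) = -121/16, so z(2) = (-9/32) - (49/1024)/(-121/16) = -2129/7744.

-2129/7744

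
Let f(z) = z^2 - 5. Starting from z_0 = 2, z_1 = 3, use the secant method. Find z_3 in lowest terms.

f(2) = -1, f(3) = 4. z_2 = 3 - 4·(3 - 2)/(4 - (-1)) = 11/5.
f(3) = 4, f(11/5) = -4/25. z_3 = (11/5) - (-4/25)·((11/5) - 3)/((-4/25) - 4) = 29/13.

29/13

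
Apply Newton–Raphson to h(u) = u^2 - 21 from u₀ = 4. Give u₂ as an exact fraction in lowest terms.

h'(u) = 2u.
h(4) = -5, h'(4) = 8, so u₁ = 4 - (-5)/8 = 37/8.
h(37/8) = 25/64, h'(37/8) = 37/4, so u₂ = (37/8) - (25/64)/(37/4) = 2713/592.

2713/592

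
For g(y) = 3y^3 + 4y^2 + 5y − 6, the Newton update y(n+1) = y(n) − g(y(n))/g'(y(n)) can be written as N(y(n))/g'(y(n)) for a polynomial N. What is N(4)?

g'(y) = 9y^2 + 8y + 5.
N(y) = y·g'(y) − g(y) = y·(9y^2 + 8y + 5) − (3y^3 + 4y^2 + 5y − 6) = 6y^3 + 4y^2 + 6.
N(4) = 454.

454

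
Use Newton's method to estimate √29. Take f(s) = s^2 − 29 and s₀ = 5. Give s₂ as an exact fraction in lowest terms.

727/135

f'(s) = 2s.
f(5) = −4, f'(5) = 10, so s₁ = 5 − (−4)/10 = 27/5.
f(27/5) = 4/25, f'(27/5) = 54/5, so s₂ = (27/5) − (4/25)/(54/5) = 727/135.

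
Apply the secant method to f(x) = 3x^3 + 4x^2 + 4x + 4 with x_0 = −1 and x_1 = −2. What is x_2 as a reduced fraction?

−14/13

f(−1) = 1, f(−2) = −12. x_2 = (−2) − (−12)·((−2) − (−1))/((−12) − 1) = −14/13.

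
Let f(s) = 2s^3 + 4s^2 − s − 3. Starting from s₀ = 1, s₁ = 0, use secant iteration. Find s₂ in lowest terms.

3/5

f(1) = 2, f(0) = −3. s₂ = 0 − (−3)·(0 − 1)/((−3) − 2) = 3/5.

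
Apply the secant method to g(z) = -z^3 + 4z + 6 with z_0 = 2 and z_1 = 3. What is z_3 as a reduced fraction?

1122/449

g(2) = 6, g(3) = -9. z_2 = 3 - (-9)·(3 - 2)/((-9) - 6) = 12/5.
g(3) = -9, g(12/5) = 222/125. z_3 = (12/5) - (222/125)·((12/5) - 3)/((222/125) - (-9)) = 1122/449.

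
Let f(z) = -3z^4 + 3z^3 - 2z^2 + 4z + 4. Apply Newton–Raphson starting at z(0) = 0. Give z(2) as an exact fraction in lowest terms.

-21/29

f'(z) = -12z^3 + 9z^2 - 4z + 4.
f(0) = 4, f'(0) = 4, so z(1) = 0 - 4/4 = -1.
f(-1) = -8, f'(-1) = 29, so z(2) = (-1) - (-8)/29 = -21/29.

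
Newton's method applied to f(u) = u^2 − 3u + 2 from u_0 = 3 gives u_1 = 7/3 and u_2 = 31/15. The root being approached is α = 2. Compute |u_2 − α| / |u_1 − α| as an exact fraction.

u_1 − α = 7/3 − 2 = 1/3, so |u_1 − α| = 1/3.
u_2 − α = 31/15 − 2 = 1/15, so |u_2 − α| = 1/15.
Ratio = (1/15) / (1/3) = 1/5.

1/5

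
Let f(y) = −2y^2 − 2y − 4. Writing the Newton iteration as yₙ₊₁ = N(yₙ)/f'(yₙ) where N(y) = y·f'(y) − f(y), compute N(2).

f'(y) = −4y − 2.
N(y) = y·f'(y) − f(y) = y·(−4y − 2) − (−2y^2 − 2y − 4) = −2y^2 + 4.
N(2) = −4.

−4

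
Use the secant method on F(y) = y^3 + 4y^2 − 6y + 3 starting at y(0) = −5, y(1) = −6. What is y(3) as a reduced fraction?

F(−5) = 8, F(−6) = −33. y(2) = (−6) − (−33)·((−6) − (−5))/((−33) − 8) = −213/41.
F(−6) = −33, F(−213/41) = 132000/68921. y(3) = (−213/41) − (132000/68921)·((−213/41) − (−6))/((132000/68921) − (−33)) = −127351/24307.

−127351/24307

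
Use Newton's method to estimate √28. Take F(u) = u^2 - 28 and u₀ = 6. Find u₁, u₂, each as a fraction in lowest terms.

u₁ = 16/3, u₂ = 127/24

F'(u) = 2u.
F(6) = 8, F'(6) = 12, so u₁ = 6 - 8/12 = 16/3.
F(16/3) = 4/9, F'(16/3) = 32/3, so u₂ = (16/3) - (4/9)/(32/3) = 127/24.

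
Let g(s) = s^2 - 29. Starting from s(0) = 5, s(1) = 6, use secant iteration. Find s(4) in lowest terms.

39791/7389

g(5) = -4, g(6) = 7. s(2) = 6 - 7·(6 - 5)/(7 - (-4)) = 59/11.
g(6) = 7, g(59/11) = -28/121. s(3) = (59/11) - (-28/121)·((59/11) - 6)/((-28/121) - 7) = 673/125.
g(59/11) = -28/121, g(673/125) = -196/15625. s(4) = (673/125) - (-196/15625)·((673/125) - (59/11))/((-196/15625) - (-28/121)) = 39791/7389.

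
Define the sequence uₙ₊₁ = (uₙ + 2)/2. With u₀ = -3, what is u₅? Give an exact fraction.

u₁ = ((-3) + 2)/2 = -1/2.
u₂ = ((-1/2) + 2)/2 = 3/4.
u₃ = ((3/4) + 2)/2 = 11/8.
u₄ = ((11/8) + 2)/2 = 27/16.
u₅ = ((27/16) + 2)/2 = 59/32.

59/32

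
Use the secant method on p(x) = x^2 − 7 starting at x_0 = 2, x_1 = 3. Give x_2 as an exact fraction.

p(2) = −3, p(3) = 2. x_2 = 3 − 2·(3 − 2)/(2 − (−3)) = 13/5.

13/5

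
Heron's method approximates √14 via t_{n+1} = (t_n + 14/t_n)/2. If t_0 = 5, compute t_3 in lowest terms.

17049841/4556760

t_1 = (5 + 14/5)/2 = 39/10.
t_2 = (39/10 + 14/(39/10))/2 = 2921/780.
t_3 = (2921/780 + 14/(2921/780))/2 = 17049841/4556760.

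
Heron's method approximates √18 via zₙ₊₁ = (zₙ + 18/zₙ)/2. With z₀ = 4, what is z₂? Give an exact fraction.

577/136

z₁ = (4 + 18/4)/2 = 17/4.
z₂ = (17/4 + 18/(17/4))/2 = 577/136.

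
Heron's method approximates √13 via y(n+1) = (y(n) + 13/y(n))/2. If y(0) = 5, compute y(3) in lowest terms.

117487/32585

y(1) = (5 + 13/5)/2 = 19/5.
y(2) = (19/5 + 13/(19/5))/2 = 343/95.
y(3) = (343/95 + 13/(343/95))/2 = 117487/32585.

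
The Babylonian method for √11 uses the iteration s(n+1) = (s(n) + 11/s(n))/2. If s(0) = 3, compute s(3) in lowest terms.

s(1) = (3 + 11/3)/2 = 10/3.
s(2) = (10/3 + 11/(10/3))/2 = 199/60.
s(3) = (199/60 + 11/(199/60))/2 = 79201/23880.

79201/23880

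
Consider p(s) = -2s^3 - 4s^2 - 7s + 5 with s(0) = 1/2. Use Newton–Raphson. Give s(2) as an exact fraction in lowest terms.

p'(s) = -6s^2 - 8s - 7.
p(1/2) = 1/4, p'(1/2) = -25/2, so s(1) = (1/2) - (1/4)/(-25/2) = 13/25.
p(13/25) = -44/15625, p'(13/25) = -7989/625, so s(2) = (13/25) - (-44/15625)/(-7989/625) = 103813/199725.

103813/199725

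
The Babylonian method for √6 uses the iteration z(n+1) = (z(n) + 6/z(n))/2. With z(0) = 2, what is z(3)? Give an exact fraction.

z(1) = (2 + 6/2)/2 = 5/2.
z(2) = (5/2 + 6/(5/2))/2 = 49/20.
z(3) = (49/20 + 6/(49/20))/2 = 4801/1960.

4801/1960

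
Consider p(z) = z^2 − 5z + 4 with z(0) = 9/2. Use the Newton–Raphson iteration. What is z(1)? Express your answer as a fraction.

65/16

p'(z) = 2z − 5.
p(9/2) = 7/4, p'(9/2) = 4, so z(1) = (9/2) − (7/4)/4 = 65/16.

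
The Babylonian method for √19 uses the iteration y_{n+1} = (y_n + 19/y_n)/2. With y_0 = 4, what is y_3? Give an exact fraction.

11916881/2733920

y_1 = (4 + 19/4)/2 = 35/8.
y_2 = (35/8 + 19/(35/8))/2 = 2441/560.
y_3 = (2441/560 + 19/(2441/560))/2 = 11916881/2733920.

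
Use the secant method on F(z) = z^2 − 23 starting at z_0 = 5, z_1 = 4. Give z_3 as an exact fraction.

F(5) = 2, F(4) = −7. z_2 = 4 − (−7)·(4 − 5)/((−7) − 2) = 43/9.
F(4) = −7, F(43/9) = −14/81. z_3 = (43/9) − (−14/81)·((43/9) − 4)/((−14/81) − (−7)) = 379/79.

379/79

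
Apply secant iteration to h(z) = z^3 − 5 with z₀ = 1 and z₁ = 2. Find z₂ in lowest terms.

h(1) = −4, h(2) = 3. z₂ = 2 − 3·(2 − 1)/(3 − (−4)) = 11/7.

11/7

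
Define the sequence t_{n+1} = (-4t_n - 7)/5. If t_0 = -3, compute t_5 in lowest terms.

t_1 = (-4·(-3) - 7)/5 = 1.
t_2 = (-4·1 - 7)/5 = -11/5.
t_3 = (-4·(-11/5) - 7)/5 = 9/25.
t_4 = (-4·(9/25) - 7)/5 = -211/125.
t_5 = (-4·(-211/125) - 7)/5 = -31/625.

-31/625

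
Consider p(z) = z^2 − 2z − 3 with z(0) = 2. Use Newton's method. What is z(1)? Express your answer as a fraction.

p'(z) = 2z − 2.
p(2) = −3, p'(2) = 2, so z(1) = 2 − (−3)/2 = 7/2.

7/2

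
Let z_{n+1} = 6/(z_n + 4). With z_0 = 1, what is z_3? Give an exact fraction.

78/67

z_1 = 6/(1 + 4) = 6/5.
z_2 = 6/(6/5 + 4) = 15/13.
z_3 = 6/(15/13 + 4) = 78/67.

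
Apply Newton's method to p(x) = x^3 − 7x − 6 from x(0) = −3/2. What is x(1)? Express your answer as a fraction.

p'(x) = 3x^2 − 7.
p(−3/2) = 9/8, p'(−3/2) = −1/4, so x(1) = (−3/2) − (9/8)/(−1/4) = 3.

3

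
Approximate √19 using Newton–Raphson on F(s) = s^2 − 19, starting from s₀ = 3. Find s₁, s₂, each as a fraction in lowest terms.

s₁ = 14/3, s₂ = 367/84

F'(s) = 2s.
F(3) = −10, F'(3) = 6, so s₁ = 3 − (−10)/6 = 14/3.
F(14/3) = 25/9, F'(14/3) = 28/3, so s₂ = (14/3) − (25/9)/(28/3) = 367/84.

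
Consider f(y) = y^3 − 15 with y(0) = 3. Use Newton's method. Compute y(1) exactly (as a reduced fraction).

f'(y) = 3y^2.
f(3) = 12, f'(3) = 27, so y(1) = 3 − 12/27 = 23/9.

23/9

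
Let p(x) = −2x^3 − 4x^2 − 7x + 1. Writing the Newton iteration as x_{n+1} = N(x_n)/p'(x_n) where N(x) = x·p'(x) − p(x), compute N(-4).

p'(x) = −6x^2 − 8x − 7.
N(x) = x·p'(x) − p(x) = x·(−6x^2 − 8x − 7) − (−2x^3 − 4x^2 − 7x + 1) = −4x^3 − 4x^2 − 1.
N(-4) = 191.

191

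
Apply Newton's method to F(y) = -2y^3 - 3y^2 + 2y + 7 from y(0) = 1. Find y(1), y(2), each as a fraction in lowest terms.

y(1) = 7/5, y(2) = 1491/1135

F'(y) = -6y^2 - 6y + 2.
F(1) = 4, F'(1) = -10, so y(1) = 1 - 4/(-10) = 7/5.
F(7/5) = -196/125, F'(7/5) = -454/25, so y(2) = (7/5) - (-196/125)/(-454/25) = 1491/1135.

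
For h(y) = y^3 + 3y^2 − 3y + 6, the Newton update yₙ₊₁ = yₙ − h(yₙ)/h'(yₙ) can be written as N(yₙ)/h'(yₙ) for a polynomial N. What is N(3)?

75

h'(y) = 3y^2 + 6y − 3.
N(y) = y·h'(y) − h(y) = y·(3y^2 + 6y − 3) − (y^3 + 3y^2 − 3y + 6) = 2y^3 + 3y^2 − 6.
N(3) = 75.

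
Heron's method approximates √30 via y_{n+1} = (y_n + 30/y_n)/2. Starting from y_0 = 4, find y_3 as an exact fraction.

2033761/371312

y_1 = (4 + 30/4)/2 = 23/4.
y_2 = (23/4 + 30/(23/4))/2 = 1009/184.
y_3 = (1009/184 + 30/(1009/184))/2 = 2033761/371312.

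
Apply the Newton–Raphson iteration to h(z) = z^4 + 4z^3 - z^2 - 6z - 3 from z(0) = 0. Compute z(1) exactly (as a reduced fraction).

-1/2

h'(z) = 4z^3 + 12z^2 - 2z - 6.
h(0) = -3, h'(0) = -6, so z(1) = 0 - (-3)/(-6) = -1/2.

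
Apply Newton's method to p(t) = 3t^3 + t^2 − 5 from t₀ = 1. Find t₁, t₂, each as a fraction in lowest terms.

t₁ = 12/11, t₂ = 18607/17160

p'(t) = 9t^2 + 2t.
p(1) = −1, p'(1) = 11, so t₁ = 1 − (−1)/11 = 12/11.
p(12/11) = 113/1331, p'(12/11) = 1560/121, so t₂ = (12/11) − (113/1331)/(1560/121) = 18607/17160.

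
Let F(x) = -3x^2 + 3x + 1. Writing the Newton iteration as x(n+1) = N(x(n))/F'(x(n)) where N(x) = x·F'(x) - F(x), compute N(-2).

-13

F'(x) = -6x + 3.
N(x) = x·F'(x) - F(x) = x·(-6x + 3) - (-3x^2 + 3x + 1) = -3x^2 - 1.
N(-2) = -13.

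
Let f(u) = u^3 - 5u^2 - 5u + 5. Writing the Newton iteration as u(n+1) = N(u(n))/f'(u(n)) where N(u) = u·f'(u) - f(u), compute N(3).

4

f'(u) = 3u^2 - 10u - 5.
N(u) = u·f'(u) - f(u) = u·(3u^2 - 10u - 5) - (u^3 - 5u^2 - 5u + 5) = 2u^3 - 5u^2 - 5.
N(3) = 4.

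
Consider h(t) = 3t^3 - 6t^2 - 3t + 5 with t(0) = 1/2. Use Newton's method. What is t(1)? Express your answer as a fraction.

23/27

h'(t) = 9t^2 - 12t - 3.
h(1/2) = 19/8, h'(1/2) = -27/4, so t(1) = (1/2) - (19/8)/(-27/4) = 23/27.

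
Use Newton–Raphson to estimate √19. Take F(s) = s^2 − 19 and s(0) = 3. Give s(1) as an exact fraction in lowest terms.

14/3

F'(s) = 2s.
F(3) = −10, F'(3) = 6, so s(1) = 3 − (−10)/6 = 14/3.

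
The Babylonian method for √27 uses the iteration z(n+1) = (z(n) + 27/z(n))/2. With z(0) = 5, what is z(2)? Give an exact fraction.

z(1) = (5 + 27/5)/2 = 26/5.
z(2) = (26/5 + 27/(26/5))/2 = 1351/260.

1351/260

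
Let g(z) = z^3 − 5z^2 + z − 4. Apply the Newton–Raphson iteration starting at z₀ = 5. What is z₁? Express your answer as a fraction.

129/26

g'(z) = 3z^2 − 10z + 1.
g(5) = 1, g'(5) = 26, so z₁ = 5 − 1/26 = 129/26.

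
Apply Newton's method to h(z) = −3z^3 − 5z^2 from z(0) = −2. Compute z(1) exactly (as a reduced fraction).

−7/4

h'(z) = −9z^2 − 10z.
h(−2) = 4, h'(−2) = −16, so z(1) = (−2) − 4/(−16) = −7/4.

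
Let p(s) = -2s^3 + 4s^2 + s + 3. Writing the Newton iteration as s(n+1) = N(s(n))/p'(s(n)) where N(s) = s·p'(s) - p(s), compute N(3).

p'(s) = -6s^2 + 8s + 1.
N(s) = s·p'(s) - p(s) = s·(-6s^2 + 8s + 1) - (-2s^3 + 4s^2 + s + 3) = -4s^3 + 4s^2 - 3.
N(3) = -75.

-75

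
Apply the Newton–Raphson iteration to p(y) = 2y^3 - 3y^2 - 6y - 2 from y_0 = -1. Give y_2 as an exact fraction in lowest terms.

p'(y) = 6y^2 - 6y - 6.
p(-1) = -1, p'(-1) = 6, so y_1 = (-1) - (-1)/6 = -5/6.
p(-5/6) = -13/54, p'(-5/6) = 19/6, so y_2 = (-5/6) - (-13/54)/(19/6) = -259/342.

-259/342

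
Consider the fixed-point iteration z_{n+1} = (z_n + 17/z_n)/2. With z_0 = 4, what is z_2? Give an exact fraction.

2177/528

z_1 = (4 + 17/4)/2 = 33/8.
z_2 = (33/8 + 17/(33/8))/2 = 2177/528.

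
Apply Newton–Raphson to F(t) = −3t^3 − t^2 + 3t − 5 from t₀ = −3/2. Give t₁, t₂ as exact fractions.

F'(t) = −9t^2 − 2t + 3.
F(−3/2) = −13/8, F'(−3/2) = −57/4, so t₁ = (−3/2) − (−13/8)/(−57/4) = −92/57.
F(−92/57) = 10309/61731, F'(−92/57) = −18647/1083, so t₂ = (−92/57) − (10309/61731)/(−18647/1083) = −568405/354293.

t₁ = −92/57, t₂ = −568405/354293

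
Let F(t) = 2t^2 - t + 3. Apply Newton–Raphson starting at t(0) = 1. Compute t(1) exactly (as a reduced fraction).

F'(t) = 4t - 1.
F(1) = 4, F'(1) = 3, so t(1) = 1 - 4/3 = -1/3.

-1/3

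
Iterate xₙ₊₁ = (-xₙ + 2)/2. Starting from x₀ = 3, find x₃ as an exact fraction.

3/8

x₁ = (-3 + 2)/2 = -1/2.
x₂ = (-(-1/2) + 2)/2 = 5/4.
x₃ = (-(5/4) + 2)/2 = 3/8.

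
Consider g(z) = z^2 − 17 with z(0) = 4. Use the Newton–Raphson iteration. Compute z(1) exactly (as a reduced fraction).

g'(z) = 2z.
g(4) = −1, g'(4) = 8, so z(1) = 4 − (−1)/8 = 33/8.

33/8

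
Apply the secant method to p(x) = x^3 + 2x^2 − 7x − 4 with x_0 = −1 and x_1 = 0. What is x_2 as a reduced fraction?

−1/2

p(−1) = 4, p(0) = −4. x_2 = 0 − (−4)·(0 − (−1))/((−4) − 4) = −1/2.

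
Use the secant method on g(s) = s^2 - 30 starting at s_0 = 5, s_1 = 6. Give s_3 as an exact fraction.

115/21

g(5) = -5, g(6) = 6. s_2 = 6 - 6·(6 - 5)/(6 - (-5)) = 60/11.
g(6) = 6, g(60/11) = -30/121. s_3 = (60/11) - (-30/121)·((60/11) - 6)/((-30/121) - 6) = 115/21.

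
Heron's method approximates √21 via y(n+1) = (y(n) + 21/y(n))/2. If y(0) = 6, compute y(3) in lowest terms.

970993/211888

y(1) = (6 + 21/6)/2 = 19/4.
y(2) = (19/4 + 21/(19/4))/2 = 697/152.
y(3) = (697/152 + 21/(697/152))/2 = 970993/211888.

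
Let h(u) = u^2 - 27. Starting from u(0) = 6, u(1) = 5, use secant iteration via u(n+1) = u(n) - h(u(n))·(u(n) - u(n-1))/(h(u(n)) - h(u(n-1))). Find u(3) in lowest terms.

h(6) = 9, h(5) = -2. u(2) = 5 - (-2)·(5 - 6)/((-2) - 9) = 57/11.
h(5) = -2, h(57/11) = -18/121. u(3) = (57/11) - (-18/121)·((57/11) - 5)/((-18/121) - (-2)) = 291/56.

291/56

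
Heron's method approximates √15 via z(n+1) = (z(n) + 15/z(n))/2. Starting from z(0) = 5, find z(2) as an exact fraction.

z(1) = (5 + 15/5)/2 = 4.
z(2) = (4 + 15/4)/2 = 31/8.

31/8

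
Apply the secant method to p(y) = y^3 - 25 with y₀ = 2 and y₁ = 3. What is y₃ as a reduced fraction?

27505/9409

p(2) = -17, p(3) = 2. y₂ = 3 - 2·(3 - 2)/(2 - (-17)) = 55/19.
p(3) = 2, p(55/19) = -5100/6859. y₃ = (55/19) - (-5100/6859)·((55/19) - 3)/((-5100/6859) - 2) = 27505/9409.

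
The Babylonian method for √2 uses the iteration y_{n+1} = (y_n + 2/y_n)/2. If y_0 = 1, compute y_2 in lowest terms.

y_1 = (1 + 2/1)/2 = 3/2.
y_2 = (3/2 + 2/(3/2))/2 = 17/12.

17/12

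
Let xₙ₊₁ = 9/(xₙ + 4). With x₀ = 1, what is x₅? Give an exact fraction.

8145/5069

x₁ = 9/(1 + 4) = 9/5.
x₂ = 9/(9/5 + 4) = 45/29.
x₃ = 9/(45/29 + 4) = 261/161.
x₄ = 9/(261/161 + 4) = 1449/905.
x₅ = 9/(1449/905 + 4) = 8145/5069.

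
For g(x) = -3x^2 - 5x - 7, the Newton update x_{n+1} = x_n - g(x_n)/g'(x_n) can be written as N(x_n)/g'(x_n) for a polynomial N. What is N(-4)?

g'(x) = -6x - 5.
N(x) = x·g'(x) - g(x) = x·(-6x - 5) - (-3x^2 - 5x - 7) = -3x^2 + 7.
N(-4) = -41.

-41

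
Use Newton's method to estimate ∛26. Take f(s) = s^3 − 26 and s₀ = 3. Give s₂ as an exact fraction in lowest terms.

767879/259200

f'(s) = 3s^2.
f(3) = 1, f'(3) = 27, so s₁ = 3 − 1/27 = 80/27.
f(80/27) = 242/19683, f'(80/27) = 6400/243, so s₂ = (80/27) − (242/19683)/(6400/243) = 767879/259200.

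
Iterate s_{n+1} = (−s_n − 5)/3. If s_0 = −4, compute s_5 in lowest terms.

s_1 = (−(−4) − 5)/3 = −1/3.
s_2 = (−(−1/3) − 5)/3 = −14/9.
s_3 = (−(−14/9) − 5)/3 = −31/27.
s_4 = (−(−31/27) − 5)/3 = −104/81.
s_5 = (−(−104/81) − 5)/3 = −301/243.

−301/243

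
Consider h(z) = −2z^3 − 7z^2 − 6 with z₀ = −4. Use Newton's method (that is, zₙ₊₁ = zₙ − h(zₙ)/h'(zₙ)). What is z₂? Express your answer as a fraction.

−316/85

h'(z) = −6z^2 − 14z.
h(−4) = 10, h'(−4) = −40, so z₁ = (−4) − 10/(−40) = −15/4.
h(−15/4) = 33/32, h'(−15/4) = −255/8, so z₂ = (−15/4) − (33/32)/(−255/8) = −316/85.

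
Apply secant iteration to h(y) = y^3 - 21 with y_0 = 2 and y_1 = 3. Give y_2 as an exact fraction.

h(2) = -13, h(3) = 6. y_2 = 3 - 6·(3 - 2)/(6 - (-13)) = 51/19.

51/19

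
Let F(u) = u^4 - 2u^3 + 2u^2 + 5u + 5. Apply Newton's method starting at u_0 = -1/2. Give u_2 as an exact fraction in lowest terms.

-4433983/1608768

F'(u) = 4u^3 - 6u^2 + 4u + 5.
F(-1/2) = 53/16, F'(-1/2) = 1, so u_1 = (-1/2) - (53/16)/1 = -61/16.
F(-61/16) = 22092785/65536, F'(-61/16) = -326781/1024, so u_2 = (-61/16) - (22092785/65536)/(-326781/1024) = -4433983/1608768.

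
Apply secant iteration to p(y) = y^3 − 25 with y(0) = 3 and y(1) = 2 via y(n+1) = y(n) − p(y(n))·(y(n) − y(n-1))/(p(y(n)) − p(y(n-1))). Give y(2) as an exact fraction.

55/19

p(3) = 2, p(2) = −17. y(2) = 2 − (−17)·(2 − 3)/((−17) − 2) = 55/19.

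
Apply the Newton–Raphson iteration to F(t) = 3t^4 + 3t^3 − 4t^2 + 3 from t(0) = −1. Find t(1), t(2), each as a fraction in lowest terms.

t(1) = −4/5, t(2) = −3091/3760

F'(t) = 12t^3 + 9t^2 − 8t.
F(−1) = −1, F'(−1) = 5, so t(1) = (−1) − (−1)/5 = −4/5.
F(−4/5) = 83/625, F'(−4/5) = 752/125, so t(2) = (−4/5) − (83/625)/(752/125) = −3091/3760.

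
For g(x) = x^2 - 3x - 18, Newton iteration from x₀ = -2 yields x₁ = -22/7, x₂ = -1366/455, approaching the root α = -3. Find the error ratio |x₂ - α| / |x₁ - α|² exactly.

x₁ - α = -22/7 - (-3) = -22/7 + 3 = -1/7, so |x₁ - α| = 1/7.
x₂ - α = -1366/455 - (-3) = -1366/455 + 3 = -1/455, so |x₂ - α| = 1/455.
|x₁ - α|² = 1/49.
Ratio = (1/455) / (1/49) = 7/65.

7/65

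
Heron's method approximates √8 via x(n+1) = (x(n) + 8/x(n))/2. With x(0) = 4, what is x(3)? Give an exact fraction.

577/204

x(1) = (4 + 8/4)/2 = 3.
x(2) = (3 + 8/3)/2 = 17/6.
x(3) = (17/6 + 8/(17/6))/2 = 577/204.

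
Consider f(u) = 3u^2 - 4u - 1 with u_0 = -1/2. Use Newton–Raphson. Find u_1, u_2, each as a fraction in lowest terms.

f'(u) = 6u - 4.
f(-1/2) = 7/4, f'(-1/2) = -7, so u_1 = (-1/2) - (7/4)/(-7) = -1/4.
f(-1/4) = 3/16, f'(-1/4) = -11/2, so u_2 = (-1/4) - (3/16)/(-11/2) = -19/88.

u_1 = -1/4, u_2 = -19/88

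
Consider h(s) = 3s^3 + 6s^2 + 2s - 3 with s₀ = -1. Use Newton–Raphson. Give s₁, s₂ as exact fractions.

s₁ = -3, s₂ = -105/47

h'(s) = 9s^2 + 12s + 2.
h(-1) = -2, h'(-1) = -1, so s₁ = (-1) - (-2)/(-1) = -3.
h(-3) = -36, h'(-3) = 47, so s₂ = (-3) - (-36)/47 = -105/47.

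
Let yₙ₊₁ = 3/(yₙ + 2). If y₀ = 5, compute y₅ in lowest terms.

y₁ = 3/(5 + 2) = 3/7.
y₂ = 3/(3/7 + 2) = 21/17.
y₃ = 3/(21/17 + 2) = 51/55.
y₄ = 3/(51/55 + 2) = 165/161.
y₅ = 3/(165/161 + 2) = 483/487.

483/487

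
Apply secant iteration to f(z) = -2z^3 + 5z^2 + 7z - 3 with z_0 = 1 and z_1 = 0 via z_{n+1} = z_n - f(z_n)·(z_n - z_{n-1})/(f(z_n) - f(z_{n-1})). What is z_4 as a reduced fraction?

3675225/10433662

f(1) = 7, f(0) = -3. z_2 = 0 - (-3)·(0 - 1)/((-3) - 7) = 3/10.
f(0) = -3, f(3/10) = -63/125. z_3 = (3/10) - (-63/125)·((3/10) - 0)/((-63/125) - (-3)) = 75/208.
f(3/10) = -63/125, f(75/208) = 361557/4499456. z_4 = (75/208) - (361557/4499456)·((75/208) - (3/10))/((361557/4499456) - (-63/125)) = 3675225/10433662.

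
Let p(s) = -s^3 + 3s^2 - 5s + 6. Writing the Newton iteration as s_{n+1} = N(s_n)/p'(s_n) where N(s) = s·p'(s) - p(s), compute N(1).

p'(s) = -3s^2 + 6s - 5.
N(s) = s·p'(s) - p(s) = s·(-3s^2 + 6s - 5) - (-s^3 + 3s^2 - 5s + 6) = -2s^3 + 3s^2 - 6.
N(1) = -5.

-5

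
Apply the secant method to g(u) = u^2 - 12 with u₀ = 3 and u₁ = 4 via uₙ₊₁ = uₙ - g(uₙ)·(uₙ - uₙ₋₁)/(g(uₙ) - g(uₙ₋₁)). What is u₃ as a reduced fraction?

g(3) = -3, g(4) = 4. u₂ = 4 - 4·(4 - 3)/(4 - (-3)) = 24/7.
g(4) = 4, g(24/7) = -12/49. u₃ = (24/7) - (-12/49)·((24/7) - 4)/((-12/49) - 4) = 45/13.

45/13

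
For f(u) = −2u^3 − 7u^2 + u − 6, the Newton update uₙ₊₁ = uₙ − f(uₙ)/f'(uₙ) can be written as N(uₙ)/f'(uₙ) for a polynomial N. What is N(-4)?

150

f'(u) = −6u^2 − 14u + 1.
N(u) = u·f'(u) − f(u) = u·(−6u^2 − 14u + 1) − (−2u^3 − 7u^2 + u − 6) = −4u^3 − 7u^2 + 6.
N(-4) = 150.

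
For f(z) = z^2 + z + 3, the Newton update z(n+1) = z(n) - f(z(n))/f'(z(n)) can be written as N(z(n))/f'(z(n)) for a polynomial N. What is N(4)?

f'(z) = 2z + 1.
N(z) = z·f'(z) - f(z) = z·(2z + 1) - (z^2 + z + 3) = z^2 - 3.
N(4) = 13.

13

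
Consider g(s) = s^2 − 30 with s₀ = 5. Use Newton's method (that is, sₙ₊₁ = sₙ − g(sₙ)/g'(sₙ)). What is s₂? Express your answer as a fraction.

g'(s) = 2s.
g(5) = −5, g'(5) = 10, so s₁ = 5 − (−5)/10 = 11/2.
g(11/2) = 1/4, g'(11/2) = 11, so s₂ = (11/2) − (1/4)/11 = 241/44.

241/44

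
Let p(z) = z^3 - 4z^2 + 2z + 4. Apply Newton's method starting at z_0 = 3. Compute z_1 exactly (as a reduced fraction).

14/5

p'(z) = 3z^2 - 8z + 2.
p(3) = 1, p'(3) = 5, so z_1 = 3 - 1/5 = 14/5.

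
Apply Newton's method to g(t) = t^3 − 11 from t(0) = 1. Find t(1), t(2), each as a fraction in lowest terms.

g'(t) = 3t^2.
g(1) = −10, g'(1) = 3, so t(1) = 1 − (−10)/3 = 13/3.
g(13/3) = 1900/27, g'(13/3) = 169/3, so t(2) = (13/3) − (1900/27)/(169/3) = 4691/1521.

t(1) = 13/3, t(2) = 4691/1521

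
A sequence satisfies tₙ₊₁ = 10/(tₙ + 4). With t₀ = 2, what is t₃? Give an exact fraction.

85/49

t₁ = 10/(2 + 4) = 5/3.
t₂ = 10/(5/3 + 4) = 30/17.
t₃ = 10/(30/17 + 4) = 85/49.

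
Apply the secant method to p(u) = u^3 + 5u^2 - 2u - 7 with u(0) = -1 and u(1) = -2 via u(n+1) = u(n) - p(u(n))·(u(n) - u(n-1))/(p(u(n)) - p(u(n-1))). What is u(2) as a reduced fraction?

-11/10

p(-1) = -1, p(-2) = 9. u(2) = (-2) - 9·((-2) - (-1))/(9 - (-1)) = -11/10.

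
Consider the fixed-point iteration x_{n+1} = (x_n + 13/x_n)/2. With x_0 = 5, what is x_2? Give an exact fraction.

x_1 = (5 + 13/5)/2 = 19/5.
x_2 = (19/5 + 13/(19/5))/2 = 343/95.

343/95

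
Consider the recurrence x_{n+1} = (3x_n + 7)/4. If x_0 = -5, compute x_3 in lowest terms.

31/16

x_1 = (3·(-5) + 7)/4 = -2.
x_2 = (3·(-2) + 7)/4 = 1/4.
x_3 = (3·(1/4) + 7)/4 = 31/16.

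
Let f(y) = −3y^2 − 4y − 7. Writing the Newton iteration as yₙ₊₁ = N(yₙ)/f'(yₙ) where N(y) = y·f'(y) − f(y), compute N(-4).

−41

f'(y) = −6y − 4.
N(y) = y·f'(y) − f(y) = y·(−6y − 4) − (−3y^2 − 4y − 7) = −3y^2 + 7.
N(-4) = −41.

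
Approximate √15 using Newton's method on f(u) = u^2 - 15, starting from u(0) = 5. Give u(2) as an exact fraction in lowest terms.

31/8

f'(u) = 2u.
f(5) = 10, f'(5) = 10, so u(1) = 5 - 10/10 = 4.
f(4) = 1, f'(4) = 8, so u(2) = 4 - 1/8 = 31/8.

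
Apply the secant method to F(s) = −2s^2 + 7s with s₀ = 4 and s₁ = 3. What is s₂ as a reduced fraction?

F(4) = −4, F(3) = 3. s₂ = 3 − 3·(3 − 4)/(3 − (−4)) = 24/7.

24/7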